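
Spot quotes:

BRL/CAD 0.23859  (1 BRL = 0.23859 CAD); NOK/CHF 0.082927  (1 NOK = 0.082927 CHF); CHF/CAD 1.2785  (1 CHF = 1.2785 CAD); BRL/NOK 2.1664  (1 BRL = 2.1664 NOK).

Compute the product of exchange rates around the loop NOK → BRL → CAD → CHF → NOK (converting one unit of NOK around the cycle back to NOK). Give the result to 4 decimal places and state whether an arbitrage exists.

1.0388 (arbitrage exists)

Around NOK → BRL → CAD → CHF → NOK: 1 ÷ 2.1664 × 0.23859 ÷ 1.2785 ÷ 0.082927 = 1.038764
Product > 1; profitable direction is NOK → BRL → CAD → CHF → NOK.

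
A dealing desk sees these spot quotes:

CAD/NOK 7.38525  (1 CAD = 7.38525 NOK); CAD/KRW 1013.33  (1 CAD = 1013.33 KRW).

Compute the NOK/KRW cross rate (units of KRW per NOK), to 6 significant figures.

1 NOK ÷ 7.38525 = 0.135405 CAD
0.135405 CAD × 1013.33 = 137.21 KRW

NOK/KRW = 137.210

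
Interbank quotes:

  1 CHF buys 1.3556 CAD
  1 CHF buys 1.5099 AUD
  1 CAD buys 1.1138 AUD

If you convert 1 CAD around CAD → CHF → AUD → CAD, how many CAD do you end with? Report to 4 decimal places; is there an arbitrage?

1.0000 (no arbitrage)

Around CAD → CHF → AUD → CAD: 1 ÷ 1.3556 × 1.5099 ÷ 1.1138 = 1.000022
Product ≈ 1 (deviation 0.002%, within rounding noise).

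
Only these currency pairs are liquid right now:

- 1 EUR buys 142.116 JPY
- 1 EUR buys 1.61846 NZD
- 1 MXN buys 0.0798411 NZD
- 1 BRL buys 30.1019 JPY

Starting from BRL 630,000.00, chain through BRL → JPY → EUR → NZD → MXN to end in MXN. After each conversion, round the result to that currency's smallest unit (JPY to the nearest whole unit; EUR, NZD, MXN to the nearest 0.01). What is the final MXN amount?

MXN 2,704,997.93

BRL 630,000.00 × 30.1019 = JPY 18,964,197
JPY 18,964,197 ÷ 142.116 = EUR 133,441.67
EUR 133,441.67 × 1.61846 = NZD 215,970.01
NZD 215,970.01 ÷ 0.0798411 = MXN 2,704,997.93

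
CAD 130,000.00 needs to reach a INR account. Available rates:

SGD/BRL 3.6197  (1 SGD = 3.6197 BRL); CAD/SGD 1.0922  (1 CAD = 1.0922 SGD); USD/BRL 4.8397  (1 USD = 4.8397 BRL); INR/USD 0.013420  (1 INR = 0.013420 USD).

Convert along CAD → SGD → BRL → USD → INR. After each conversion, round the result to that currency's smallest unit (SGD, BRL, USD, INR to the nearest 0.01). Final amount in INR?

CAD 130,000.00 × 1.0922 = SGD 141,986.00
SGD 141,986.00 × 3.6197 = BRL 513,946.72
BRL 513,946.72 ÷ 4.8397 = USD 106,193.92
USD 106,193.92 ÷ 0.013420 = INR 7,913,108.79

INR 7,913,108.79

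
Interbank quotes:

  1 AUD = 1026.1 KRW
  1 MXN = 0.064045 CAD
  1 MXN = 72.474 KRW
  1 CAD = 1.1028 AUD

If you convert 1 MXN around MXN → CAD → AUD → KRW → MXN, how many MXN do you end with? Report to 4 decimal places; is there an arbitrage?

Around MXN → CAD → AUD → KRW → MXN: 1 × 0.064045 × 1.1028 × 1026.1 ÷ 72.474 = 0.999976
Product ≈ 1 (deviation 0.002%, within rounding noise).

1.0000 (no arbitrage)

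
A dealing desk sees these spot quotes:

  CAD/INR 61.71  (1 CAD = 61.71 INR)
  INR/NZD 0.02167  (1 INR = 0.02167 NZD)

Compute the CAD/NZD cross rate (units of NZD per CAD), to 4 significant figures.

1 CAD × 61.71 = 61.71 INR
61.71 INR × 0.02167 = 1.33726 NZD

CAD/NZD = 1.337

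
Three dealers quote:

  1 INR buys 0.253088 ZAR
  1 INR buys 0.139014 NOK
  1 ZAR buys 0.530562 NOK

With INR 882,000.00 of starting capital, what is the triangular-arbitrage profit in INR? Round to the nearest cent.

Profit: INR 31,102.28

Profitable loop is INR → NOK → ZAR → INR:
INR 882,000.00 × 0.139014 = NOK 122,610.35
NOK 122,610.35 ÷ 0.530562 = ZAR 231,095.23
ZAR 231,095.23 ÷ 0.253088 = INR 913,102.28
Profit = INR 913,102.28 − INR 882,000.00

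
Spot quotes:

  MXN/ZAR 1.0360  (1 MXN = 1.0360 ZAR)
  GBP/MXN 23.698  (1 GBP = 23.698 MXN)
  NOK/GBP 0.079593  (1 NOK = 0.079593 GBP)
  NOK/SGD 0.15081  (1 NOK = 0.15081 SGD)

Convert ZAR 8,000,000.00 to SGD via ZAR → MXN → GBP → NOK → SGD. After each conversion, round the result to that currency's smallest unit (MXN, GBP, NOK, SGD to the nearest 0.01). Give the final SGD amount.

SGD 617,410.21

ZAR 8,000,000.00 ÷ 1.0360 = MXN 7,722,007.72
MXN 7,722,007.72 ÷ 23.698 = GBP 325,850.61
GBP 325,850.61 ÷ 0.079593 = NOK 4,093,960.65
NOK 4,093,960.65 × 0.15081 = SGD 617,410.21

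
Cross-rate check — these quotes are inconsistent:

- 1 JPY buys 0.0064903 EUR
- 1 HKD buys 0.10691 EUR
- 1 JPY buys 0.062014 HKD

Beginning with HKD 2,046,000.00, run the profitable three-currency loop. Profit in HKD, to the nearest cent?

Profit: HKD 44,012.73

Profitable loop is HKD → EUR → JPY → HKD:
HKD 2,046,000.00 × 0.10691 = EUR 218,737.86
EUR 218,737.86 ÷ 0.0064903 = JPY 33,702,273
JPY 33,702,273 × 0.062014 = HKD 2,090,012.73
Profit = HKD 2,090,012.73 − HKD 2,046,000.00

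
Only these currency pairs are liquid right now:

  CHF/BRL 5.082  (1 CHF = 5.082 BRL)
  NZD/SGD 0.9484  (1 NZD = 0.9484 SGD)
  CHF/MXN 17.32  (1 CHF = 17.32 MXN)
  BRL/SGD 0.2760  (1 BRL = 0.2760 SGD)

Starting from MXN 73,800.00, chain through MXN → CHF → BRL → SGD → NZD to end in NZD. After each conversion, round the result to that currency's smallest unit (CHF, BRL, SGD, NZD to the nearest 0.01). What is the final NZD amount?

NZD 6,301.74

MXN 73,800.00 ÷ 17.32 = CHF 4,260.97
CHF 4,260.97 × 5.082 = BRL 21,654.25
BRL 21,654.25 × 0.2760 = SGD 5,976.57
SGD 5,976.57 ÷ 0.9484 = NZD 6,301.74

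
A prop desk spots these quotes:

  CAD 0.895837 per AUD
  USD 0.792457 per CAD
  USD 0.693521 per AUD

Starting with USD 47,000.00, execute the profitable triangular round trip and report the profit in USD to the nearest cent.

Profitable loop is USD → AUD → CAD → USD:
USD 47,000.00 ÷ 0.693521 = AUD 67,770.12
AUD 67,770.12 × 0.895837 = CAD 60,710.98
CAD 60,710.98 × 0.792457 = USD 48,110.84
Profit = USD 48,110.84 − USD 47,000.00

Profit: USD 1,110.84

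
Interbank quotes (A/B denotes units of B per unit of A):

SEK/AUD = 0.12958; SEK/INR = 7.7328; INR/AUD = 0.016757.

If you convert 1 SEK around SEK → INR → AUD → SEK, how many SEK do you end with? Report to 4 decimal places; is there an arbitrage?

1.0000 (no arbitrage)

Around SEK → INR → AUD → SEK: 1 × 7.7328 × 0.016757 ÷ 0.12958 = 0.999989
Product ≈ 1 (deviation 0.001%, within rounding noise).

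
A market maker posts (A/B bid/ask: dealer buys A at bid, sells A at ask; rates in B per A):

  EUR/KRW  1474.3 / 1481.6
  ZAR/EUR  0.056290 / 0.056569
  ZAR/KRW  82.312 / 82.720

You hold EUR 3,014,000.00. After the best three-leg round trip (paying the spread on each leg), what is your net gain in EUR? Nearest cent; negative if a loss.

Best loop EUR → KRW → ZAR → EUR:
EUR 3,014,000.00 × 1474.3 (sell EUR at bid) = KRW 4,443,540,200
KRW 4,443,540,200 ÷ 82.720 (buy ZAR at ask) = ZAR 53,717,845.74
ZAR 53,717,845.74 × 0.056290 (sell ZAR at bid) = EUR 3,023,777.54

Net profit: EUR 9,777.54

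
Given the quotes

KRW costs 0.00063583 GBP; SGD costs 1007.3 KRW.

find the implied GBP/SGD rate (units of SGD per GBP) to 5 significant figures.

GBP/SGD = 1.5613

1 GBP ÷ 0.00063583 = 1572.75 KRW
1572.75 KRW ÷ 1007.3 = 1.56135 SGD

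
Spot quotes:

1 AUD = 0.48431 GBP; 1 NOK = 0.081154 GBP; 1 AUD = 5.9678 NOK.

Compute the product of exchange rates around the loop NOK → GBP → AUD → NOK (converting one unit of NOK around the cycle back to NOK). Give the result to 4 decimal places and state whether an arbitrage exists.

Around NOK → GBP → AUD → NOK: 1 × 0.081154 ÷ 0.48431 × 5.9678 = 1.000002
Product ≈ 1 (deviation 0.000%, within rounding noise).

1.0000 (no arbitrage)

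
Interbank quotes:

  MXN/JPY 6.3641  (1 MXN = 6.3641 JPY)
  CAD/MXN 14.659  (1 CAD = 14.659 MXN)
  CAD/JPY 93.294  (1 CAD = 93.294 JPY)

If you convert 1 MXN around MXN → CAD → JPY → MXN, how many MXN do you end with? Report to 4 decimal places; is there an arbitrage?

Around MXN → CAD → JPY → MXN: 1 ÷ 14.659 × 93.294 ÷ 6.3641 = 1.000028
Product ≈ 1 (deviation 0.003%, within rounding noise).

1.0000 (no arbitrage)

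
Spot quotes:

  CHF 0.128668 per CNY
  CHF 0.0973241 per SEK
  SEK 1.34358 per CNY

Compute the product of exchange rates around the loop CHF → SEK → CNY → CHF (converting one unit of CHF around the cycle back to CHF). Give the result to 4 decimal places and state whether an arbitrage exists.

0.9840 (arbitrage exists)

Around CHF → SEK → CNY → CHF: 1 ÷ 0.0973241 ÷ 1.34358 × 0.128668 = 0.983981
Product < 1; profitable direction is CHF → CNY → SEK → CHF.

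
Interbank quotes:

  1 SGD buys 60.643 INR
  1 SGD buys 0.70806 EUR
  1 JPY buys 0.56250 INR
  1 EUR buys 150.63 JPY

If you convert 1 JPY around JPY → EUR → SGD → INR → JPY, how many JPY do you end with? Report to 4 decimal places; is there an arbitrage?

Around JPY → EUR → SGD → INR → JPY: 1 ÷ 150.63 ÷ 0.70806 × 60.643 ÷ 0.56250 = 1.010826
Product > 1; profitable direction is JPY → EUR → SGD → INR → JPY.

1.0108 (arbitrage exists)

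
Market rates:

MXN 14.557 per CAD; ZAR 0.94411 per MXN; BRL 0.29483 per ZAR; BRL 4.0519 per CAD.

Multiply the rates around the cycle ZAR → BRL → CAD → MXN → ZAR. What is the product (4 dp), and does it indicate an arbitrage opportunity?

1.0000 (no arbitrage)

Around ZAR → BRL → CAD → MXN → ZAR: 1 × 0.29483 ÷ 4.0519 × 14.557 × 0.94411 = 1.000017
Product ≈ 1 (deviation 0.002%, within rounding noise).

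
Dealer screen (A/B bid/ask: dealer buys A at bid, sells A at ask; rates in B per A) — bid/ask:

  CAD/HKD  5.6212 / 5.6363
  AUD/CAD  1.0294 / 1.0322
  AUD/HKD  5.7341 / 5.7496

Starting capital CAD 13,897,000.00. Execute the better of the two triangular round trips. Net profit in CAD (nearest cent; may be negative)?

Best loop CAD → HKD → AUD → CAD:
CAD 13,897,000.00 × 5.6212 (sell CAD at bid) = HKD 78,117,816.40
HKD 78,117,816.40 ÷ 5.7496 (buy AUD at ask) = AUD 13,586,652.36
AUD 13,586,652.36 × 1.0294 (sell AUD at bid) = CAD 13,986,099.94

Net profit: CAD 89,099.94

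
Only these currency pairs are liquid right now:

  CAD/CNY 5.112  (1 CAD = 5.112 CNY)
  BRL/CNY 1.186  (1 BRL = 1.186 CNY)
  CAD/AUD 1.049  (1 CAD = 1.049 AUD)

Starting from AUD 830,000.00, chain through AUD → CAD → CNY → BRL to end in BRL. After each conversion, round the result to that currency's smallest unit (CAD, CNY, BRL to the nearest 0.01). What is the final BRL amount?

AUD 830,000.00 ÷ 1.049 = CAD 791,229.74
CAD 791,229.74 × 5.112 = CNY 4,044,766.43
CNY 4,044,766.43 ÷ 1.186 = BRL 3,410,427.01

BRL 3,410,427.01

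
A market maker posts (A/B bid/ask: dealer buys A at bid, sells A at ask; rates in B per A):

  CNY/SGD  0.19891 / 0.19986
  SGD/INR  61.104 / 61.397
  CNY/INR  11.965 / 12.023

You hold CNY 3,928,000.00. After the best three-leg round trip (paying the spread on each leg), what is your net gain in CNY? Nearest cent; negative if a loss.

Best loop CNY → SGD → INR → CNY:
CNY 3,928,000.00 × 0.19891 (sell CNY at bid) = SGD 781,318.48
SGD 781,318.48 × 61.104 (sell SGD at bid) = INR 47,741,684.40
INR 47,741,684.40 ÷ 12.023 (buy CNY at ask) = CNY 3,970,862.88

Net profit: CNY 42,862.88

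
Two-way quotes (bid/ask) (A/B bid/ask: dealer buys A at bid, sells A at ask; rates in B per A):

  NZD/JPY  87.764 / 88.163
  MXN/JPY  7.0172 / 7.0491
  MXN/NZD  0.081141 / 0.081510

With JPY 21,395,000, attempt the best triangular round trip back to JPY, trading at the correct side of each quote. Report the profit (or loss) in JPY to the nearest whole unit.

Net profit: JPY 219,012

Best loop JPY → MXN → NZD → JPY:
JPY 21,395,000 ÷ 7.0491 (buy MXN at ask) = MXN 3,035,139.24
MXN 3,035,139.24 × 0.081141 (sell MXN at bid) = NZD 246,274.23
NZD 246,274.23 × 87.764 (sell NZD at bid) = JPY 21,614,012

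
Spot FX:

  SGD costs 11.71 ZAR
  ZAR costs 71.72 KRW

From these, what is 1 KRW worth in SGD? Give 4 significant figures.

KRW/SGD = 0.001191

1 KRW ÷ 71.72 = 0.0139431 ZAR
0.0139431 ZAR ÷ 11.71 = 0.0011907 SGD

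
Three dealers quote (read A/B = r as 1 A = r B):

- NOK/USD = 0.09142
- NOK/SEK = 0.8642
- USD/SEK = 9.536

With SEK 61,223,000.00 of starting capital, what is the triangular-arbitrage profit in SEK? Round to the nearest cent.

Profit: SEK 537,073.49

Profitable loop is SEK → NOK → USD → SEK:
SEK 61,223,000.00 ÷ 0.8642 = NOK 70,843,554.73
NOK 70,843,554.73 × 0.09142 = USD 6,476,517.77
USD 6,476,517.77 × 9.536 = SEK 61,760,073.49
Profit = SEK 61,760,073.49 − SEK 61,223,000.00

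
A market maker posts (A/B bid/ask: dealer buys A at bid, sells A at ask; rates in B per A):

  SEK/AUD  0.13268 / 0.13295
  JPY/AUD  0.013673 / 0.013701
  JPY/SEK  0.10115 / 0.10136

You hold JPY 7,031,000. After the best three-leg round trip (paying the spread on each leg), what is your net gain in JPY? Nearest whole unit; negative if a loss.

Best loop JPY → AUD → SEK → JPY:
JPY 7,031,000 × 0.013673 (sell JPY at bid) = AUD 96,134.86
AUD 96,134.86 ÷ 0.13295 (buy SEK at ask) = SEK 723,090.36
SEK 723,090.36 ÷ 0.10136 (buy JPY at ask) = JPY 7,133,883

Net profit: JPY 102,883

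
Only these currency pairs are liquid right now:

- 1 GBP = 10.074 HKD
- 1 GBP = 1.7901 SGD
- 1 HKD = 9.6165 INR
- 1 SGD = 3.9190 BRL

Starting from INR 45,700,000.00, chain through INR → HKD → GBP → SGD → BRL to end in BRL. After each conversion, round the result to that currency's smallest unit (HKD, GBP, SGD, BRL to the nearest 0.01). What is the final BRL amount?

INR 45,700,000.00 ÷ 9.6165 = HKD 4,752,248.74
HKD 4,752,248.74 ÷ 10.074 = GBP 471,734.04
GBP 471,734.04 × 1.7901 = SGD 844,451.11
SGD 844,451.11 × 3.9190 = BRL 3,309,403.90

BRL 3,309,403.90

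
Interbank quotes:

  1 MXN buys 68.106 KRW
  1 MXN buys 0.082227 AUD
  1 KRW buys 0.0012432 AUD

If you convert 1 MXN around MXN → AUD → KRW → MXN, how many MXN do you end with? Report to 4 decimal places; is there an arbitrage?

0.9712 (arbitrage exists)

Around MXN → AUD → KRW → MXN: 1 × 0.082227 ÷ 0.0012432 ÷ 68.106 = 0.971154
Product < 1; profitable direction is MXN → KRW → AUD → MXN.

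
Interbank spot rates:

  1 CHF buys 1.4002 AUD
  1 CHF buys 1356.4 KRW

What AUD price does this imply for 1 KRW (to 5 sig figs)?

KRW/AUD = 0.0010323

1 KRW ÷ 1356.4 = 0.000737246 CHF
0.000737246 CHF × 1.4002 = 0.00103229 AUD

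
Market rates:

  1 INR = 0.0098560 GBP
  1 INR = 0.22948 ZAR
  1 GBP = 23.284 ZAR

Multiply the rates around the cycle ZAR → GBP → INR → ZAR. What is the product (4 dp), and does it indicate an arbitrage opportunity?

1.0000 (no arbitrage)

Around ZAR → GBP → INR → ZAR: 1 ÷ 23.284 ÷ 0.0098560 × 0.22948 = 0.999969
Product ≈ 1 (deviation 0.003%, within rounding noise).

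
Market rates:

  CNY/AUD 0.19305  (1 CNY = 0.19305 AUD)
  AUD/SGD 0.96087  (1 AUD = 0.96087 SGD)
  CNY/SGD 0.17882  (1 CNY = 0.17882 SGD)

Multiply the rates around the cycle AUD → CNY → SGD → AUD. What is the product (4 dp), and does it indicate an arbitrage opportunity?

Around AUD → CNY → SGD → AUD: 1 ÷ 0.19305 × 0.17882 ÷ 0.96087 = 0.964010
Product < 1; profitable direction is AUD → SGD → CNY → AUD.

0.9640 (arbitrage exists)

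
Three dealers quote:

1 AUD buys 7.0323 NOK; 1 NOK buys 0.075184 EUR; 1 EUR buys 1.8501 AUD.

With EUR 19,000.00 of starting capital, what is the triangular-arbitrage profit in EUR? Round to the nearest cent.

Profit: EUR 423.86

Profitable loop is EUR → NOK → AUD → EUR:
EUR 19,000.00 ÷ 0.075184 = NOK 252,713.34
NOK 252,713.34 ÷ 7.0323 = AUD 35,936.09
AUD 35,936.09 ÷ 1.8501 = EUR 19,423.86
Profit = EUR 19,423.86 − EUR 19,000.00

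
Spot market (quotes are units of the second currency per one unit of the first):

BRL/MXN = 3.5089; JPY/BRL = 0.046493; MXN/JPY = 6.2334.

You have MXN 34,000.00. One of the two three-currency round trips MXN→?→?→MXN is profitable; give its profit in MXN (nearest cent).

Profitable loop is MXN → JPY → BRL → MXN:
MXN 34,000.00 × 6.2334 = JPY 211,936
JPY 211,936 × 0.046493 = BRL 9,853.52
BRL 9,853.52 × 3.5089 = MXN 34,575.02
Profit = MXN 34,575.02 − MXN 34,000.00

Profit: MXN 575.02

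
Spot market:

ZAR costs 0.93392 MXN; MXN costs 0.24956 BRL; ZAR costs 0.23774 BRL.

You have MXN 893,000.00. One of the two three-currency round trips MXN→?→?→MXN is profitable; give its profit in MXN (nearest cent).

Profitable loop is MXN → ZAR → BRL → MXN:
MXN 893,000.00 ÷ 0.93392 = ZAR 956,184.68
ZAR 956,184.68 × 0.23774 = BRL 227,323.35
BRL 227,323.35 ÷ 0.24956 = MXN 910,896.56
Profit = MXN 910,896.56 − MXN 893,000.00

Profit: MXN 17,896.56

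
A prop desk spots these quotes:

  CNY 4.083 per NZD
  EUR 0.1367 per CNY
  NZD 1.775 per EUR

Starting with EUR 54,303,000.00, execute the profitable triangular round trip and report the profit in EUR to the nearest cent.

Profit: EUR 509,242.59

Profitable loop is EUR → CNY → NZD → EUR:
EUR 54,303,000.00 ÷ 0.1367 = CNY 397,242,136.06
CNY 397,242,136.06 ÷ 4.083 = NZD 97,291,730.61
NZD 97,291,730.61 ÷ 1.775 = EUR 54,812,242.59
Profit = EUR 54,812,242.59 − EUR 54,303,000.00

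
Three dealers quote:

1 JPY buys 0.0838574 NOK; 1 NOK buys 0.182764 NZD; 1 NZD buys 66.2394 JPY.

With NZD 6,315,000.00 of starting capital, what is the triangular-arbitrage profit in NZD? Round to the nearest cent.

Profit: NZD 95,941.18

Profitable loop is NZD → JPY → NOK → NZD:
NZD 6,315,000.00 × 66.2394 = JPY 418,301,811
JPY 418,301,811 × 0.0838574 = NOK 35,077,702.29
NOK 35,077,702.29 × 0.182764 = NZD 6,410,941.18
Profit = NZD 6,410,941.18 − NZD 6,315,000.00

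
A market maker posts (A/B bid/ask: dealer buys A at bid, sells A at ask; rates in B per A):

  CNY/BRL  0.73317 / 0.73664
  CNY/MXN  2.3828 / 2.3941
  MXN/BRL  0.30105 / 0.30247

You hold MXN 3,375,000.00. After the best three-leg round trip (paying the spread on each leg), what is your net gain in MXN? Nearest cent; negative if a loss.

Best loop MXN → CNY → BRL → MXN:
MXN 3,375,000.00 ÷ 2.3941 (buy CNY at ask) = CNY 1,409,715.55
CNY 1,409,715.55 × 0.73317 (sell CNY at bid) = BRL 1,033,561.15
BRL 1,033,561.15 ÷ 0.30247 (buy MXN at ask) = MXN 3,417,069.96

Net profit: MXN 42,069.96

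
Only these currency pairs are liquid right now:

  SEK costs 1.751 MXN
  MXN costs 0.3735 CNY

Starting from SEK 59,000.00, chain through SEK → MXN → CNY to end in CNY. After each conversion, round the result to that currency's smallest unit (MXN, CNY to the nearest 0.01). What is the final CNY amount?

CNY 38,585.91

SEK 59,000.00 × 1.751 = MXN 103,309.00
MXN 103,309.00 × 0.3735 = CNY 38,585.91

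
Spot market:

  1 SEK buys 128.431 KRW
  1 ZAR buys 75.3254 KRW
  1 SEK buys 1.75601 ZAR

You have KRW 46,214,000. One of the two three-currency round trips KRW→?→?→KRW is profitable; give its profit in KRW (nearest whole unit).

Profitable loop is KRW → SEK → ZAR → KRW:
KRW 46,214,000 ÷ 128.431 = SEK 359,835.24
SEK 359,835.24 × 1.75601 = ZAR 631,874.28
ZAR 631,874.28 × 75.3254 = KRW 47,596,183
Profit = KRW 47,596,183 − KRW 46,214,000

Profit: KRW 1,382,183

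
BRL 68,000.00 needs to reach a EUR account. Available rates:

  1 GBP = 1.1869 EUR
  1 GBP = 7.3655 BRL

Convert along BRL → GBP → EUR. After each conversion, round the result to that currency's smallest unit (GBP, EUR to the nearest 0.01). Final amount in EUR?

EUR 10,957.73

BRL 68,000.00 ÷ 7.3655 = GBP 9,232.23
GBP 9,232.23 × 1.1869 = EUR 10,957.73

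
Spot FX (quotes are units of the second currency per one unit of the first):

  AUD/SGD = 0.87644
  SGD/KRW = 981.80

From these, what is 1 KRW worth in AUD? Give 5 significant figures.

KRW/AUD = 0.0011621

1 KRW ÷ 981.80 = 0.00101854 SGD
0.00101854 SGD ÷ 0.87644 = 0.00116213 AUD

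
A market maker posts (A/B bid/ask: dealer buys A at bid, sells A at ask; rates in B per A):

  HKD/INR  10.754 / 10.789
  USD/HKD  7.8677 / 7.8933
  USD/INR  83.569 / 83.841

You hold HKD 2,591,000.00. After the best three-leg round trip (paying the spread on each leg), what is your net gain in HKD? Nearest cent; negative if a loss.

Best loop HKD → INR → USD → HKD:
HKD 2,591,000.00 × 10.754 (sell HKD at bid) = INR 27,863,614.00
INR 27,863,614.00 ÷ 83.841 (buy USD at ask) = USD 332,338.76
USD 332,338.76 × 7.8677 (sell USD at bid) = HKD 2,614,741.66

Net profit: HKD 23,741.66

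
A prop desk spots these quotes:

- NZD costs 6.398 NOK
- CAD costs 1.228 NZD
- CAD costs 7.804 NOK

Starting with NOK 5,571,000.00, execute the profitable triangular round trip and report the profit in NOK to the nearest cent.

Profitable loop is NOK → CAD → NZD → NOK:
NOK 5,571,000.00 ÷ 7.804 = CAD 713,864.68
CAD 713,864.68 × 1.228 = NZD 876,625.83
NZD 876,625.83 × 6.398 = NOK 5,608,652.08
Profit = NOK 5,608,652.08 − NOK 5,571,000.00

Profit: NOK 37,652.08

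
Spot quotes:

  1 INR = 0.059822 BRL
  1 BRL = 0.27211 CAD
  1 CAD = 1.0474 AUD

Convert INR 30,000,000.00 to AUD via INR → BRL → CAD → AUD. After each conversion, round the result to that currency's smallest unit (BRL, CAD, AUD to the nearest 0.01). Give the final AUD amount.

AUD 511,492.48

INR 30,000,000.00 × 0.059822 = BRL 1,794,660.00
BRL 1,794,660.00 × 0.27211 = CAD 488,344.93
CAD 488,344.93 × 1.0474 = AUD 511,492.48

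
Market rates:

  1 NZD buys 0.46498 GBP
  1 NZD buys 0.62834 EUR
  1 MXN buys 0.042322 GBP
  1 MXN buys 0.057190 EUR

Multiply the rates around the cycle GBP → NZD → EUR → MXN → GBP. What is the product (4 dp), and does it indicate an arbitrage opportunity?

Around GBP → NZD → EUR → MXN → GBP: 1 ÷ 0.46498 × 0.62834 ÷ 0.057190 × 0.042322 = 1.000015
Product ≈ 1 (deviation 0.002%, within rounding noise).

1.0000 (no arbitrage)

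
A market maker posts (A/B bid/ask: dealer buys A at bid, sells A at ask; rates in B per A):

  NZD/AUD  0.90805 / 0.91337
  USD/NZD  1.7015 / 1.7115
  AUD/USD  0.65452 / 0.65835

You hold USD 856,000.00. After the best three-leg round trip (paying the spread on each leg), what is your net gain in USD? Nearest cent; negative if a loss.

Best loop USD → NZD → AUD → USD:
USD 856,000.00 × 1.7015 (sell USD at bid) = NZD 1,456,484.00
NZD 1,456,484.00 × 0.90805 (sell NZD at bid) = AUD 1,322,560.30
AUD 1,322,560.30 × 0.65452 (sell AUD at bid) = USD 865,642.17

Net profit: USD 9,642.17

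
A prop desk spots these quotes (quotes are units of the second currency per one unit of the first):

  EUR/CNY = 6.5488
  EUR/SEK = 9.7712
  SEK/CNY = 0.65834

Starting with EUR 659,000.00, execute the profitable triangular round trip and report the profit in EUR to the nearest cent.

Profit: EUR 11,886.41

Profitable loop is EUR → CNY → SEK → EUR:
EUR 659,000.00 × 6.5488 = CNY 4,315,659.20
CNY 4,315,659.20 ÷ 0.65834 = SEK 6,555,365.31
SEK 6,555,365.31 ÷ 9.7712 = EUR 670,886.41
Profit = EUR 670,886.41 − EUR 659,000.00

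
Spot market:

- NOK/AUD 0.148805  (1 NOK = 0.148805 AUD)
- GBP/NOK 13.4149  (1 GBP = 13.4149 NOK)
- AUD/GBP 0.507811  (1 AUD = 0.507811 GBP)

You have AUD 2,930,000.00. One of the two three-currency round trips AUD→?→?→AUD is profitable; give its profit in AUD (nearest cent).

Profit: AUD 40,124.73

Profitable loop is AUD → GBP → NOK → AUD:
AUD 2,930,000.00 × 0.507811 = GBP 1,487,886.23
GBP 1,487,886.23 × 13.4149 = NOK 19,959,844.99
NOK 19,959,844.99 × 0.148805 = AUD 2,970,124.73
Profit = AUD 2,970,124.73 − AUD 2,930,000.00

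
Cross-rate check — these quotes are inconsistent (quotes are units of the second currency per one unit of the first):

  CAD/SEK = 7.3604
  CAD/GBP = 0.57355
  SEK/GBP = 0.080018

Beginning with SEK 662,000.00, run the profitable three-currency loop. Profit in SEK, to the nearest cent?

Profit: SEK 17,791.63

Profitable loop is SEK → GBP → CAD → SEK:
SEK 662,000.00 × 0.080018 = GBP 52,971.92
GBP 52,971.92 ÷ 0.57355 = CAD 92,357.97
CAD 92,357.97 × 7.3604 = SEK 679,791.63
Profit = SEK 679,791.63 − SEK 662,000.00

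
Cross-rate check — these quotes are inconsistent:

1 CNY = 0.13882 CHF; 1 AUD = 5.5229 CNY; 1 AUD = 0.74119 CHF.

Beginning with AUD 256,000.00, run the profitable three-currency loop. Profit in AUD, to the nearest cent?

Profitable loop is AUD → CNY → CHF → AUD:
AUD 256,000.00 × 5.5229 = CNY 1,413,862.40
CNY 1,413,862.40 × 0.13882 = CHF 196,272.38
CHF 196,272.38 ÷ 0.74119 = AUD 264,807.11
Profit = AUD 264,807.11 − AUD 256,000.00

Profit: AUD 8,807.11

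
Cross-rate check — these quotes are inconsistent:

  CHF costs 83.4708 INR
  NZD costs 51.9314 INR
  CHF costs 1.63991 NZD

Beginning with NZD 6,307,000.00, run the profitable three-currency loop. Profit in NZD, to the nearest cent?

Profit: NZD 127,848.11

Profitable loop is NZD → INR → CHF → NZD:
NZD 6,307,000.00 × 51.9314 = INR 327,531,339.80
INR 327,531,339.80 ÷ 83.4708 = CHF 3,923,903.21
CHF 3,923,903.21 × 1.63991 = NZD 6,434,848.11
Profit = NZD 6,434,848.11 − NZD 6,307,000.00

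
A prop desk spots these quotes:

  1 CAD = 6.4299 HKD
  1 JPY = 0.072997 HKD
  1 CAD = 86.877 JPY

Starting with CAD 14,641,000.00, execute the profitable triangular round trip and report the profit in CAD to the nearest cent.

Profitable loop is CAD → HKD → JPY → CAD:
CAD 14,641,000.00 × 6.4299 = HKD 94,140,165.90
HKD 94,140,165.90 ÷ 0.072997 = JPY 1,289,644,313
JPY 1,289,644,313 ÷ 86.877 = CAD 14,844,484.88
Profit = CAD 14,844,484.88 − CAD 14,641,000.00

Profit: CAD 203,484.88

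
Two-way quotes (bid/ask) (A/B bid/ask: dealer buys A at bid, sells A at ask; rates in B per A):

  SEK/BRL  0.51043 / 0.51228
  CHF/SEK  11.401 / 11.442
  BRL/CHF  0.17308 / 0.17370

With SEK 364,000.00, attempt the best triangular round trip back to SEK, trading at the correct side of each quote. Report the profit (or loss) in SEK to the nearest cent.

Best loop SEK → BRL → CHF → SEK:
SEK 364,000.00 × 0.51043 (sell SEK at bid) = BRL 185,796.52
BRL 185,796.52 × 0.17308 (sell BRL at bid) = CHF 32,157.66
CHF 32,157.66 × 11.401 (sell CHF at bid) = SEK 366,629.50

Net profit: SEK 2,629.50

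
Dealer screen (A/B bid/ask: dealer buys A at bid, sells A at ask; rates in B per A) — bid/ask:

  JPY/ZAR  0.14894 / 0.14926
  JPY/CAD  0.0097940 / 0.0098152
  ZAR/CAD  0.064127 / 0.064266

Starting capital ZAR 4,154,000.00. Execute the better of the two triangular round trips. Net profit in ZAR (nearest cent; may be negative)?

Net profit: ZAR 87,328.25

Best loop ZAR → JPY → CAD → ZAR:
ZAR 4,154,000.00 ÷ 0.14926 (buy JPY at ask) = JPY 27,830,631
JPY 27,830,631 × 0.0097940 (sell JPY at bid) = CAD 272,573.20
CAD 272,573.20 ÷ 0.064266 (buy ZAR at ask) = ZAR 4,241,328.25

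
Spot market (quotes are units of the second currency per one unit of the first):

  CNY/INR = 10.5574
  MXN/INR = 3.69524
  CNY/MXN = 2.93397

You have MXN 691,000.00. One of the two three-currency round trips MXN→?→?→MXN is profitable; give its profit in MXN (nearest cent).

Profit: MXN 18,609.45

Profitable loop is MXN → INR → CNY → MXN:
MXN 691,000.00 × 3.69524 = INR 2,553,410.84
INR 2,553,410.84 ÷ 10.5574 = CNY 241,859.82
CNY 241,859.82 × 2.93397 = MXN 709,609.45
Profit = MXN 709,609.45 − MXN 691,000.00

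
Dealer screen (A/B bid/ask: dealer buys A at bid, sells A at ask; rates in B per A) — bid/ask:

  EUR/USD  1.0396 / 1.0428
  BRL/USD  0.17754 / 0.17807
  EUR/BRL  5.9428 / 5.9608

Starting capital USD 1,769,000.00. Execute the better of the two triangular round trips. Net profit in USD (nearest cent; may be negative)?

Best loop USD → EUR → BRL → USD:
USD 1,769,000.00 ÷ 1.0428 (buy EUR at ask) = EUR 1,696,394.32
EUR 1,696,394.32 × 5.9428 (sell EUR at bid) = BRL 10,081,332.18
BRL 10,081,332.18 × 0.17754 (sell BRL at bid) = USD 1,789,839.72

Net profit: USD 20,839.72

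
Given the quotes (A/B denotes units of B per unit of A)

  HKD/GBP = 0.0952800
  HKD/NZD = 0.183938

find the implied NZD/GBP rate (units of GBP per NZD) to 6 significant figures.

1 NZD ÷ 0.183938 = 5.43661 HKD
5.43661 HKD × 0.0952800 = 0.518001 GBP

NZD/GBP = 0.518001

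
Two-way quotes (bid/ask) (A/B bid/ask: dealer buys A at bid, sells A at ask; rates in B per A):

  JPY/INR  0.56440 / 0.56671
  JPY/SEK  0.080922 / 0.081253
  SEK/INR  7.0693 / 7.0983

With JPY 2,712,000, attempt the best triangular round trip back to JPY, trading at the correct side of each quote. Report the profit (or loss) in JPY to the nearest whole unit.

Best loop JPY → SEK → INR → JPY:
JPY 2,712,000 × 0.080922 (sell JPY at bid) = SEK 219,460.46
SEK 219,460.46 × 7.0693 (sell SEK at bid) = INR 1,551,431.86
INR 1,551,431.86 ÷ 0.56671 (buy JPY at ask) = JPY 2,737,612

Net profit: JPY 25,612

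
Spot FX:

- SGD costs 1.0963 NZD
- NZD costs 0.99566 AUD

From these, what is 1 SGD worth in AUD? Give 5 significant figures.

1 SGD × 1.0963 = 1.0963 NZD
1.0963 NZD × 0.99566 = 1.09154 AUD

SGD/AUD = 1.0915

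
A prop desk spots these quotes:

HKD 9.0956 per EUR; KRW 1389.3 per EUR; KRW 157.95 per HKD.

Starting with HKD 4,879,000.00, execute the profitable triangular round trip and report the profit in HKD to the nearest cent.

Profitable loop is HKD → KRW → EUR → HKD:
HKD 4,879,000.00 × 157.95 = KRW 770,638,050
KRW 770,638,050 ÷ 1389.3 = EUR 554,695.21
EUR 554,695.21 × 9.0956 = HKD 5,045,285.72
Profit = HKD 5,045,285.72 − HKD 4,879,000.00

Profit: HKD 166,285.72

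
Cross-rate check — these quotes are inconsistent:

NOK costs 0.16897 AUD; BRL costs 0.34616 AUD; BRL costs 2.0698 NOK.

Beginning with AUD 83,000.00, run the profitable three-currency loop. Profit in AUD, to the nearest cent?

Profit: AUD 856.98

Profitable loop is AUD → BRL → NOK → AUD:
AUD 83,000.00 ÷ 0.34616 = BRL 239,773.52
BRL 239,773.52 × 2.0698 = NOK 496,283.22
NOK 496,283.22 × 0.16897 = AUD 83,856.98
Profit = AUD 83,856.98 − AUD 83,000.00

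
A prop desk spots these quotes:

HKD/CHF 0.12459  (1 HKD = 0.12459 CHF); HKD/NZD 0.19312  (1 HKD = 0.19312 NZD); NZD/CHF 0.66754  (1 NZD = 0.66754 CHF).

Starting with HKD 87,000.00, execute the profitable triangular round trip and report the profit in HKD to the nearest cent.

Profit: HKD 3,020.33

Profitable loop is HKD → NZD → CHF → HKD:
HKD 87,000.00 × 0.19312 = NZD 16,801.44
NZD 16,801.44 × 0.66754 = CHF 11,215.63
CHF 11,215.63 ÷ 0.12459 = HKD 90,020.33
Profit = HKD 90,020.33 − HKD 87,000.00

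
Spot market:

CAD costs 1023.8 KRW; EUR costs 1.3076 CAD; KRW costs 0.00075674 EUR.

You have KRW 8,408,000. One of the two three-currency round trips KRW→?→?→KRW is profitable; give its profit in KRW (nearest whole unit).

Profit: KRW 109,839

Profitable loop is KRW → EUR → CAD → KRW:
KRW 8,408,000 × 0.00075674 = EUR 6,362.67
EUR 6,362.67 × 1.3076 = CAD 8,319.83
CAD 8,319.83 × 1023.8 = KRW 8,517,839
Profit = KRW 8,517,839 − KRW 8,408,000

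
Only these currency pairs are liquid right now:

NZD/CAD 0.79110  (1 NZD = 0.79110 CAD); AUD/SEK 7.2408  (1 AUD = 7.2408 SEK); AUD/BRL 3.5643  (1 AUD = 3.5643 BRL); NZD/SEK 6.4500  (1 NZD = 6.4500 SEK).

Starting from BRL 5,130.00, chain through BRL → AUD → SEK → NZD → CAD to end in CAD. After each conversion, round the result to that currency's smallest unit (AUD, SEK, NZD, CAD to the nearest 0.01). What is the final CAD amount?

CAD 1,278.20

BRL 5,130.00 ÷ 3.5643 = AUD 1,439.27
AUD 1,439.27 × 7.2408 = SEK 10,421.47
SEK 10,421.47 ÷ 6.4500 = NZD 1,615.73
NZD 1,615.73 × 0.79110 = CAD 1,278.20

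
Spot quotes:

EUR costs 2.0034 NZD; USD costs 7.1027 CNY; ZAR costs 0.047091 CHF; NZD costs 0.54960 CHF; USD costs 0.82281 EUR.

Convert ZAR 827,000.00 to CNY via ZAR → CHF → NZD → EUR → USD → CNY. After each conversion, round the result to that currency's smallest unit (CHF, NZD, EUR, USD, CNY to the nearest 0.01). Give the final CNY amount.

ZAR 827,000.00 × 0.047091 = CHF 38,944.26
CHF 38,944.26 ÷ 0.54960 = NZD 70,859.28
NZD 70,859.28 ÷ 2.0034 = EUR 35,369.51
EUR 35,369.51 ÷ 0.82281 = USD 42,986.24
USD 42,986.24 × 7.1027 = CNY 305,318.37

CNY 305,318.37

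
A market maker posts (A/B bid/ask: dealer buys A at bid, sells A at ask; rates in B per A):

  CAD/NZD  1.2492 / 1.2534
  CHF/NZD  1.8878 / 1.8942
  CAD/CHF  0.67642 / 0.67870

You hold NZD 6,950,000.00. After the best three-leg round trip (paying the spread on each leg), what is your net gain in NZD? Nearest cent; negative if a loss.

Best loop NZD → CAD → CHF → NZD:
NZD 6,950,000.00 ÷ 1.2534 (buy CAD at ask) = CAD 5,544,917.82
CAD 5,544,917.82 × 0.67642 (sell CAD at bid) = CHF 3,750,693.31
CHF 3,750,693.31 × 1.8878 (sell CHF at bid) = NZD 7,080,558.84

Net profit: NZD 130,558.84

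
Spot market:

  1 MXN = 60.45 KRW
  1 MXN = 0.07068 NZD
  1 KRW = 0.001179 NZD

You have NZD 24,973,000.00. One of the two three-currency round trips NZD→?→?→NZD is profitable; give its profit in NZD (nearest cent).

Profitable loop is NZD → MXN → KRW → NZD:
NZD 24,973,000.00 ÷ 0.07068 = MXN 353,324,844.37
MXN 353,324,844.37 × 60.45 = KRW 21,358,486,842
KRW 21,358,486,842 × 0.001179 = NZD 25,181,655.99
Profit = NZD 25,181,655.99 − NZD 24,973,000.00

Profit: NZD 208,655.99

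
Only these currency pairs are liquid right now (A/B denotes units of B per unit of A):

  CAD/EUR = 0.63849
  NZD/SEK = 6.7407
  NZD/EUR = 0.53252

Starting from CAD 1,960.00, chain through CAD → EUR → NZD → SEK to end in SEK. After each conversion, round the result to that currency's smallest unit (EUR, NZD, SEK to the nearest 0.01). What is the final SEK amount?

SEK 15,840.85

CAD 1,960.00 × 0.63849 = EUR 1,251.44
EUR 1,251.44 ÷ 0.53252 = NZD 2,350.03
NZD 2,350.03 × 6.7407 = SEK 15,840.85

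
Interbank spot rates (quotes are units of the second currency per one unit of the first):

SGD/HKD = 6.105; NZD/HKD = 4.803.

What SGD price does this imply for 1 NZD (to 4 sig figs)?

NZD/SGD = 0.7867

1 NZD × 4.803 = 4.803 HKD
4.803 HKD ÷ 6.105 = 0.786732 SGD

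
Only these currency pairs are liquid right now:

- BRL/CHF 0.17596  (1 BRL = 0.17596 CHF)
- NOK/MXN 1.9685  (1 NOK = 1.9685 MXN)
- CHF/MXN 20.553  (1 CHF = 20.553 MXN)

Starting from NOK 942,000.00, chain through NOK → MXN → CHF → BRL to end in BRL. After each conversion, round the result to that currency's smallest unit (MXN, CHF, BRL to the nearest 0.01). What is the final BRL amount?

BRL 512,739.94

NOK 942,000.00 × 1.9685 = MXN 1,854,327.00
MXN 1,854,327.00 ÷ 20.553 = CHF 90,221.72
CHF 90,221.72 ÷ 0.17596 = BRL 512,739.94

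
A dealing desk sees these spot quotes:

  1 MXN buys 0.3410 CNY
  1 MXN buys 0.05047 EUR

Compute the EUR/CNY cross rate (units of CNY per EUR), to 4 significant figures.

EUR/CNY = 6.756

1 EUR ÷ 0.05047 = 19.8138 MXN
19.8138 MXN × 0.3410 = 6.75649 CNY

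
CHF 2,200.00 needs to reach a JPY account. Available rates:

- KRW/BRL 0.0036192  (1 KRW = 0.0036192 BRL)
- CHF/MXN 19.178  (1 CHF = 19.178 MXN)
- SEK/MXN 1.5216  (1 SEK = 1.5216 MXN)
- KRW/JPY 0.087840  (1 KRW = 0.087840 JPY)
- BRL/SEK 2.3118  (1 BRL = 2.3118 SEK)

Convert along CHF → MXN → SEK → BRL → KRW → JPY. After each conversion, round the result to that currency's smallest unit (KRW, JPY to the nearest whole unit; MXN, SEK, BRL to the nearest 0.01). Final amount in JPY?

CHF 2,200.00 × 19.178 = MXN 42,191.60
MXN 42,191.60 ÷ 1.5216 = SEK 27,728.44
SEK 27,728.44 ÷ 2.3118 = BRL 11,994.31
BRL 11,994.31 ÷ 0.0036192 = KRW 3,314,078
KRW 3,314,078 × 0.087840 = JPY 291,109

JPY 291,109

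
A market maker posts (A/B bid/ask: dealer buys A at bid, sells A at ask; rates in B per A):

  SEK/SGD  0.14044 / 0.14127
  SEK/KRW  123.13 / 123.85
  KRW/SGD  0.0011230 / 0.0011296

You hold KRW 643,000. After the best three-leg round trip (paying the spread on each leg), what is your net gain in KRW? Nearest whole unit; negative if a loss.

Net profit: KRW 2,477

Best loop KRW → SEK → SGD → KRW:
KRW 643,000 ÷ 123.85 (buy SEK at ask) = SEK 5,191.76
SEK 5,191.76 × 0.14044 (sell SEK at bid) = SGD 729.13
SGD 729.13 ÷ 0.0011296 (buy KRW at ask) = KRW 645,477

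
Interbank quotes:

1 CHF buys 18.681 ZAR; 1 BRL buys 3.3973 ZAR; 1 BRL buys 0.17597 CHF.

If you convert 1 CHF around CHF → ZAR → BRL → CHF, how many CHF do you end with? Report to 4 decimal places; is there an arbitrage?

Around CHF → ZAR → BRL → CHF: 1 × 18.681 ÷ 3.3973 × 0.17597 = 0.967620
Product < 1; profitable direction is CHF → BRL → ZAR → CHF.

0.9676 (arbitrage exists)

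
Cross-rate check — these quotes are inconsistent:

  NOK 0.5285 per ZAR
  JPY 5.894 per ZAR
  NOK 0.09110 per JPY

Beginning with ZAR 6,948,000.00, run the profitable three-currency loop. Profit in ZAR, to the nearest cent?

Profitable loop is ZAR → JPY → NOK → ZAR:
ZAR 6,948,000.00 × 5.894 = JPY 40,951,512
JPY 40,951,512 × 0.09110 = NOK 3,730,682.74
NOK 3,730,682.74 ÷ 0.5285 = ZAR 7,059,002.35
Profit = ZAR 7,059,002.35 − ZAR 6,948,000.00

Profit: ZAR 111,002.35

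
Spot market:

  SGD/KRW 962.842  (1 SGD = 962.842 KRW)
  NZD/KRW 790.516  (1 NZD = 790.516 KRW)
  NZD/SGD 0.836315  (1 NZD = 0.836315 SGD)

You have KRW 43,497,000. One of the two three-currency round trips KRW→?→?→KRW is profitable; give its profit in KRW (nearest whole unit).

Profit: KRW 810,123

Profitable loop is KRW → NZD → SGD → KRW:
KRW 43,497,000 ÷ 790.516 = NZD 55,023.55
NZD 55,023.55 × 0.836315 = SGD 46,017.02
SGD 46,017.02 × 962.842 = KRW 44,307,123
Profit = KRW 44,307,123 − KRW 43,497,000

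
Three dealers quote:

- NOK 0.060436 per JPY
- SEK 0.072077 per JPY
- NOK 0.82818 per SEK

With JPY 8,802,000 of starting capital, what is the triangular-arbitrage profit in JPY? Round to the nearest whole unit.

Profitable loop is JPY → NOK → SEK → JPY:
JPY 8,802,000 × 0.060436 = NOK 531,957.67
NOK 531,957.67 ÷ 0.82818 = SEK 642,321.32
SEK 642,321.32 ÷ 0.072077 = JPY 8,911,599
Profit = JPY 8,911,599 − JPY 8,802,000

Profit: JPY 109,599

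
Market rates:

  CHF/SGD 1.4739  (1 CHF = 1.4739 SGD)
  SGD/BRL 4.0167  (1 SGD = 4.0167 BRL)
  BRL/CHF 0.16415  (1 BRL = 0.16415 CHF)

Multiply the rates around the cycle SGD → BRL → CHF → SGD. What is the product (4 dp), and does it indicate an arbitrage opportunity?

Around SGD → BRL → CHF → SGD: 1 × 4.0167 × 0.16415 × 1.4739 = 0.971803
Product < 1; profitable direction is SGD → CHF → BRL → SGD.

0.9718 (arbitrage exists)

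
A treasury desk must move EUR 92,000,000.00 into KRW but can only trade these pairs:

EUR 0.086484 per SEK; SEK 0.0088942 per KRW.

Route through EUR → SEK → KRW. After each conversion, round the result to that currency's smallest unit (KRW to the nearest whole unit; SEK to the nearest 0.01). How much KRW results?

KRW 119,603,852,363

EUR 92,000,000.00 ÷ 0.086484 = SEK 1,063,780,583.69
SEK 1,063,780,583.69 ÷ 0.0088942 = KRW 119,603,852,363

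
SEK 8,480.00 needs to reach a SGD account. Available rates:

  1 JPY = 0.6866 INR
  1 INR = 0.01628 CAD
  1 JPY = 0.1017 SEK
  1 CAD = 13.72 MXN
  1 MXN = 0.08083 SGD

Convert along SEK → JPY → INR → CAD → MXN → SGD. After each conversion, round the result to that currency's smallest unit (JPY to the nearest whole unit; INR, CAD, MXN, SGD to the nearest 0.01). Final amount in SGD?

SEK 8,480.00 ÷ 0.1017 = JPY 83,382
JPY 83,382 × 0.6866 = INR 57,250.08
INR 57,250.08 × 0.01628 = CAD 932.03
CAD 932.03 × 13.72 = MXN 12,787.45
MXN 12,787.45 × 0.08083 = SGD 1,033.61

SGD 1,033.61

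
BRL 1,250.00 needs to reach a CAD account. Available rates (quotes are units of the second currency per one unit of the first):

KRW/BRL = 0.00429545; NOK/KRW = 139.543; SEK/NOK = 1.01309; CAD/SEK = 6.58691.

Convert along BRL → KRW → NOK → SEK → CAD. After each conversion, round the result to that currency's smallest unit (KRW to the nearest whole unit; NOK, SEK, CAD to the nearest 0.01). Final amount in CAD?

CAD 312.51

BRL 1,250.00 ÷ 0.00429545 = KRW 291,006
KRW 291,006 ÷ 139.543 = NOK 2,085.42
NOK 2,085.42 ÷ 1.01309 = SEK 2,058.47
SEK 2,058.47 ÷ 6.58691 = CAD 312.51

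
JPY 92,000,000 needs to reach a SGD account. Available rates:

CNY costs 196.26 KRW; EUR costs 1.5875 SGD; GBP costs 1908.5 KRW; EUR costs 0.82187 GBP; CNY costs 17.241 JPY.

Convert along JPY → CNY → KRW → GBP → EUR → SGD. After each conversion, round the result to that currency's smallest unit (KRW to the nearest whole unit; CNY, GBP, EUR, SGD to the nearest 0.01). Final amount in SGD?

JPY 92,000,000 ÷ 17.241 = CNY 5,336,117.39
CNY 5,336,117.39 × 196.26 = KRW 1,047,266,399
KRW 1,047,266,399 ÷ 1908.5 = GBP 548,737.96
GBP 548,737.96 ÷ 0.82187 = EUR 667,670.02
EUR 667,670.02 × 1.5875 = SGD 1,059,926.16

SGD 1,059,926.16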